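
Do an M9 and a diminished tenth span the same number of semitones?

Yes

Both span 14 semitones: a major ninth and a diminished tenth are the same chromatic distance.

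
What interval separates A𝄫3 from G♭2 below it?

Descending from Abb3 to Gb2 is the same interval as ascending Gb2 to Abb3.
G to A spans two letter names (G-A), plus an octave, so the interval is some kind of ninth.
Gb2 to Abb3 is 13 semitones, a half step short of the major ninth (14), so this is minor.
(Equivalently, a compound minor second: a minor second plus an octave.)

minor ninth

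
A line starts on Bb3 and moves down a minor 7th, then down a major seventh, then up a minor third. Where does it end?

A minor seventh down from Bb3 is C3.
C3 down a major seventh → Db2 (11 semitones).
A minor third up from Db2 is Fb2.

Fb2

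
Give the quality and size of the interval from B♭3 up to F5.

B to F spans five letter names (B-C-D-E-F), plus an octave — that makes it a twelfth of some quality.
Counting semitones, Bb3→F5 is 19, which is the perfect twelfth.
(Equivalently, a compound perfect fifth: a perfect fifth plus an octave.)

perfect twelfth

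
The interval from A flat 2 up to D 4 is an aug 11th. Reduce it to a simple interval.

Each octave removed subtracts seven from the number: 11 − 7 = 4.
Quality carries through unchanged, so the simple form is an augmented fourth.

augmented 4th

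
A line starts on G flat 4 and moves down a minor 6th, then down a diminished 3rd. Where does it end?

Down a minor sixth from Gb4: Bb3 (8 semitones down).
Down a diminished third from Bb3: G#3 (2 semitones down).

G sharp 3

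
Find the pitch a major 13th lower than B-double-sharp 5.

Six letters down from B (plus an octave) reaches D.
A major thirteenth spans 21 semitones, so from B##5 the target pitch is D##4.

D-double-sharp 4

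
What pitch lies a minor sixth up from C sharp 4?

A 4

The sixth takes the letter from C up to A.
A minor sixth is 8 semitones; 8 semitones up from C#4 gives A4.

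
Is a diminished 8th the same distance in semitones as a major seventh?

Both span 11 semitones: a diminished octave and a major seventh are the same chromatic distance.

Yes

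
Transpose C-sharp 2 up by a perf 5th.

Five letter names up from C: G.
A perfect fifth spans 7 semitones, so from C#2 the target pitch is G#2.

G-sharp 2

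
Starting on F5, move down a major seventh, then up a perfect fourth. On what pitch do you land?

Down a major seventh from F5: Gb4 (11 semitones down).
Gb4 up a perfect fourth → Cb5 (5 semitones).

Cb5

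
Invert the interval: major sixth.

Inverted interval numbers add to nine, so a sixth pairs with a third (6 + 3 = 9).
Quality inverts too: major becomes minor. That makes the inversion a minor third.

m3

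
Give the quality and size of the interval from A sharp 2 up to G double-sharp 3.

A to G spans seven letter names (A-B-C-D-E-F-G), so the interval is some kind of seventh.
The major seventh spans 11 semitones, and A#2 to G##3 is exactly 11 semitones — so this is a major seventh.

major 7th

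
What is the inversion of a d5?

augmented fourth

Interval numbers invert to sum to nine: 5 + 4 = 9, so a fifth inverts to a fourth.
The quality also flips — diminished becomes augmented — giving an augmented fourth.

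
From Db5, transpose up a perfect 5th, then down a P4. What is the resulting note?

Eb5

A perfect fifth up from Db5 is Ab5.
Down a perfect fourth from Ab5: Eb5 (5 semitones down).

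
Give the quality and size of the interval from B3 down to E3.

Descending from B3 to E3 is the same interval as ascending E3 to B3.
E to B spans five letter names (E-F-G-A-B), so the interval is some kind of fifth.
E3 to B3 is 7 semitones, matching the perfect fifth exactly, so the quality is perfect.

perfect fifth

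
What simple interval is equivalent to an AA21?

Subtracting seven from the interval number removes an octave: 21 − 14 = 7.
So a doubly augmented twenty-first is 2 octaves plus a doubly augmented seventh. The quality is unchanged.

doubly augmented seventh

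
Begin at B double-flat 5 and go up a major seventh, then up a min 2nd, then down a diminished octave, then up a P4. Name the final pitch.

Up a major seventh from Bbb5: Ab6 (11 semitones up).
Ab6 up a minor second → Bbb6 (1 semitone).
Bbb6 down a diminished octave → Bb5 (11 semitones).
Up a perfect fourth from Bb5: Eb6 (5 semitones up).

E flat 6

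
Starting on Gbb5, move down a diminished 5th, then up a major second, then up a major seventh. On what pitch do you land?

Down a diminished fifth from Gbb5: Cb5 (6 semitones down).
A major second up from Cb5 is Db5.
Up a major seventh from Db5: C6 (11 semitones up).

C6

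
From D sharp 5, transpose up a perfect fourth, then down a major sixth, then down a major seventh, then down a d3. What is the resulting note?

D#5 up a perfect fourth → G#5 (5 semitones).
Down a major sixth from G#5: B4 (9 semitones down).
Down a major seventh from B4: C4 (11 semitones down).
Down a diminished third from C4: A#3 (2 semitones down).

A sharp 3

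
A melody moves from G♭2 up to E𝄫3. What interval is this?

minor sixth

G to E spans six letter names (G-A-B-C-D-E), so the interval is some kind of sixth.
At 8 semitones, Gb2→Ebb3 falls one short of a major sixth: minor.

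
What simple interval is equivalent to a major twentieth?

Each octave removed subtracts seven from the number: 20 − 14 = 6.
That makes a major twentieth a compound major sixth — 2 octaves plus a major sixth.

major sixth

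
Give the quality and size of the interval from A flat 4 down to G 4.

minor 2nd

Descending from Ab4 to G4 is the same interval as ascending G4 to Ab4.
G to A spans two letter names (G-A) — that makes it a second of some quality.
At 1 semitone, G4→Ab4 falls one short of a major second: minor.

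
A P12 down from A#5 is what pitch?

Five letters down from A (plus an octave) reaches D.
A perfect twelfth spans 19 semitones, so from A#5 the target pitch is D#4.

D#4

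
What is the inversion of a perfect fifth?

The rule of nine gives the new number: 9 − 5 = 4, so a fifth becomes a fourth.
Quality inverts too: perfect stays perfect. That makes the inversion a perfect fourth.

perfect fourth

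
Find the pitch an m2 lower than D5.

C#5

Two letter names down from D: C.
A minor second is 1 semitone; 1 semitone down from D5 gives C#5.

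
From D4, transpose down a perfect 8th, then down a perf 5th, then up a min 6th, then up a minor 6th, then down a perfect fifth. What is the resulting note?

Fb3

A perfect octave down from D4 is D3.
A perfect fifth down from D3 is G2.
G2 up a minor sixth → Eb3 (8 semitones).
Eb3 up a minor sixth → Cb4 (8 semitones).
Cb4 down a perfect fifth → Fb3 (7 semitones).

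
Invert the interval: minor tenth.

major sixth

First reduce the compound minor tenth to its simple form, a minor third.
Inverted interval numbers add to nine, so a third pairs with a sixth (3 + 6 = 9).
Quality inverts too: minor becomes major. That makes the inversion a major sixth.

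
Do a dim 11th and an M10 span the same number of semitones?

A diminished eleventh = 16 semitones = a major tenth; enharmonically equal.

Yes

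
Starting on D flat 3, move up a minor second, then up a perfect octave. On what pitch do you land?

E double-flat 4

Db3 up a minor second → Ebb3 (1 semitone).
Up a perfect octave from Ebb3: Ebb4 (12 semitones up).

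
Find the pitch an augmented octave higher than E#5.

For an octave the letter name doesn't change: still E, an octave up.
An augmented octave is 13 semitones; 13 semitones up from E#5 gives E##6.

E##6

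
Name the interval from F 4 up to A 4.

major third

F to A spans three letter names (F-G-A), so the interval is some kind of third.
The major third spans 4 semitones, and F4 to A4 is exactly 4 semitones — so this is a major third.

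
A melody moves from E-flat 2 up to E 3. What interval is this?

augmented octave

E to E is the same letter name, plus an octave: an octave.
The perfect octave is 12 semitones; here we have 13, one semitone wider: augmented.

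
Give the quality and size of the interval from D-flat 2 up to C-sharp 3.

augmented seventh

D to C spans seven letter names (D-E-F-G-A-B-C), so the interval is some kind of seventh.
The major seventh is 11 semitones; here we have 12, one semitone wider: augmented.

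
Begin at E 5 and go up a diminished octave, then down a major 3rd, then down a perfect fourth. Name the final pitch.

A diminished octave up from E5 is Eb6.
Eb6 down a major third → Cb6 (4 semitones).
A perfect fourth down from Cb6 is Gb5.

G flat 5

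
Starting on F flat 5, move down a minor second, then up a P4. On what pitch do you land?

A flat 5

A minor second down from Fb5 is Eb5.
Up a perfect fourth from Eb5: Ab5 (5 semitones up).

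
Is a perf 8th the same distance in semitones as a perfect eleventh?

No

A perfect octave is 12 semitones but a perfect eleventh is 17 semitones — different sizes.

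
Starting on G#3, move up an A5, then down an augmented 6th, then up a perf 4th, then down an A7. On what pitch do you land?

Cb3

An augmented fifth up from G#3 is D##4.
Down an augmented sixth from D##4: F#3 (10 semitones down).
A perfect fourth up from F#3 is B3.
An augmented seventh down from B3 is Cb3.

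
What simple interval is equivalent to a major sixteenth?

major 2nd

Subtracting seven from the interval number removes an octave: 16 − 14 = 2.
Quality carries through unchanged, so the simple form is a major second.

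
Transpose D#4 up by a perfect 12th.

A#5

Counting five letter names plus an octave up from D lands on A.
A perfect twelfth is 19 semitones; 19 semitones up from D#4 gives A#5.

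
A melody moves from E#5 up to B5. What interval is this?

E to B spans five letter names (E-F-G-A-B), so the interval is some kind of fifth.
The perfect fifth is 7 semitones; here we have 6, one semitone narrower: diminished.

d5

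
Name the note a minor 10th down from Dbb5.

Counting three letter names plus an octave down from D lands on B.
A minor tenth spans 15 semitones, so from Dbb5 the target pitch is Bbb3.

Bbb3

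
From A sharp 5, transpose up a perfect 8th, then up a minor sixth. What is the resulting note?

Up a perfect octave from A#5: A#6 (12 semitones up).
A#6 up a minor sixth → F#7 (8 semitones).

F sharp 7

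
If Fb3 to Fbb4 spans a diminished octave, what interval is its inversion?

The rule of nine gives the new number: 9 − 8 = 1, so an octave becomes a unison.
The quality also flips — diminished becomes augmented — giving an augmented unison.

augmented unison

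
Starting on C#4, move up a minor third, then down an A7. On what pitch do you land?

A minor third up from C#4 is E4.
Down an augmented seventh from E4: Fb3 (12 semitones down).

Fb3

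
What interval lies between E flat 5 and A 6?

augmented eleventh

E to A spans four letter names (E-F-G-A), plus an octave — that makes it an eleventh of some quality.
A perfect eleventh would be 17 semitones; Eb5 to A6 is 18, one semitone wider, so the interval is augmented.
(Equivalently, a compound augmented fourth: an augmented fourth plus an octave.)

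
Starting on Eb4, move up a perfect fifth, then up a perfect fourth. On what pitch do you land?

Eb4 up a perfect fifth → Bb4 (7 semitones).
Up a perfect fourth from Bb4: Eb5 (5 semitones up).

Eb5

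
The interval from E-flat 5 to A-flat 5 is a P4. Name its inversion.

P5

Inverted interval numbers add to nine, so a fourth pairs with a fifth (4 + 5 = 9).
And perfect stays perfect under inversion, so we get a perfect fifth.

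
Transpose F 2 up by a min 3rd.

A-flat 2

The third takes the letter from F up to A.
A minor third spans 3 semitones, so from F2 the target pitch is Ab2.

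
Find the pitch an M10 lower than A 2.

F 1

The tenth's letter: A down three letter names plus an octave → F.
A major tenth is 16 semitones; 16 semitones down from A2 gives F1.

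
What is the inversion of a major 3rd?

Interval numbers invert to sum to nine: 3 + 6 = 9, so a third inverts to a sixth.
Quality inverts too: major becomes minor. That makes the inversion a minor sixth.

m6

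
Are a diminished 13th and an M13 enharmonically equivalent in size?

A diminished thirteenth is 19 semitones but a major thirteenth is 21 semitones — different sizes.

No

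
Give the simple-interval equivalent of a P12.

P5

Take out an octave (7 from the number): 12 − 7 = 5.
So a perfect twelfth is an octave plus a perfect fifth. The quality is unchanged.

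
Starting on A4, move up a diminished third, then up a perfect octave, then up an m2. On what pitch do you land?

Up a diminished third from A4: Cb5 (2 semitones up).
A perfect octave up from Cb5 is Cb6.
A minor second up from Cb6 is Dbb6.

Dbb6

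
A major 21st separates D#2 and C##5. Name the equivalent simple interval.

M7

Subtracting seven from the interval number removes an octave: 21 − 14 = 7.
Quality carries through unchanged, so the simple form is a major seventh.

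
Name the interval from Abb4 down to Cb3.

Descending from Abb4 to Cb3 is the same interval as ascending Cb3 to Abb4.
C to A spans six letter names (C-D-E-F-G-A), plus an octave — that makes it a thirteenth of some quality.
At 20 semitones, Cb3→Abb4 falls one short of a major thirteenth: minor.
(Equivalently, a compound minor sixth: a minor sixth plus an octave.)

minor thirteenth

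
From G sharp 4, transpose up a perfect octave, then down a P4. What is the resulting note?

G#4 up a perfect octave → G#5 (12 semitones).
A perfect fourth down from G#5 is D#5.

D sharp 5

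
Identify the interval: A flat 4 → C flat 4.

major sixth

Descending from Ab4 to Cb4 is the same interval as ascending Cb4 to Ab4.
C to A spans six letter names (C-D-E-F-G-A) — that makes it a sixth of some quality.
Counting semitones, Cb4→Ab4 is 9, which is the major sixth.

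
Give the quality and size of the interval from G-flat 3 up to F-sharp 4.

G to F spans seven letter names (G-A-B-C-D-E-F), so the interval is some kind of seventh.
Gb3 to F#4 spans 12 semitones — one semitone wider than the major seventh (11) — giving an augmented seventh.

augmented 7th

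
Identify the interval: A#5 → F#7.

A to F spans six letter names (A-B-C-D-E-F), plus an octave, so the interval is some kind of thirteenth.
A#5 to F#7 is 20 semitones, a half step short of the major thirteenth (21), so this is minor.
(Equivalently, a compound minor sixth: a minor sixth plus an octave.)

minor 13th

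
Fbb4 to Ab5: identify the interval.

augmented 10th

F to A spans three letter names (F-G-A), plus an octave — that makes it a tenth of some quality.
A major tenth would be 16 semitones; Fbb4 to Ab5 is 17, one semitone wider, so the interval is augmented.
(Equivalently, a compound augmented third: an augmented third plus an octave.)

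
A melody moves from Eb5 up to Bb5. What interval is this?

P5

E to B spans five letter names (E-F-G-A-B) — that makes it a fifth of some quality.
Counting semitones, Eb5→Bb5 is 7, which is the perfect fifth.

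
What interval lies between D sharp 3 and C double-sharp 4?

D to C spans seven letter names (D-E-F-G-A-B-C): a seventh.
D#3 to C##4 is 11 semitones, matching the major seventh exactly, so the quality is major.

M7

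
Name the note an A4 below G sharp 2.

D 2

Four letter names down from G: D.
Moving 6 semitones down from G#2 (the size of an augmented fourth) reaches D2.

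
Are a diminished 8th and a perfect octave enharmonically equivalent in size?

11 semitones (diminished octave) vs 12 semitones (perfect octave): not equal.

No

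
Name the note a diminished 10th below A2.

F##1

Counting three letter names plus an octave down from A lands on F.
A diminished tenth is 14 semitones; 14 semitones down from A2 gives F##1.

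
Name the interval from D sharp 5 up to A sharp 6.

P12

D to A spans five letter names (D-E-F-G-A), plus an octave: a twelfth.
D#5 to A#6 is 19 semitones, matching the perfect twelfth exactly, so the quality is perfect.
(Equivalently, a compound perfect fifth: a perfect fifth plus an octave.)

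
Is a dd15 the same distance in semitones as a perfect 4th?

A doubly diminished fifteenth is 22 semitones but a perfect fourth is 5 semitones — different sizes.

No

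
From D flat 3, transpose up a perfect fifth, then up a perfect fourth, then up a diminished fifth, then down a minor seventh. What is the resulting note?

Db3 up a perfect fifth → Ab3 (7 semitones).
Up a perfect fourth from Ab3: Db4 (5 semitones up).
A diminished fifth up from Db4 is Abb4.
A minor seventh down from Abb4 is Bbb3.

B double-flat 3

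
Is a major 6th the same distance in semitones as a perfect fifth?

A major sixth is 9 semitones but a perfect fifth is 7 semitones — different sizes.

No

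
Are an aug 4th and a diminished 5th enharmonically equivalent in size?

Yes

An augmented fourth = 6 semitones = a diminished fifth; enharmonically equal.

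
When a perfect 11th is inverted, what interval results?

First reduce the compound perfect eleventh to its simple form, a perfect fourth.
Interval numbers invert to sum to nine: 4 + 5 = 9, so a fourth inverts to a fifth.
The quality also flips — perfect stays perfect — giving a perfect fifth.

P5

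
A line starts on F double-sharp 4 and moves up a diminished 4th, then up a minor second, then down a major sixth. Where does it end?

F##4 up a diminished fourth → B4 (4 semitones).
A minor second up from B4 is C5.
C5 down a major sixth → Eb4 (9 semitones).

E flat 4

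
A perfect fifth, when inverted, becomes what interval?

Interval numbers invert to sum to nine: 5 + 4 = 9, so a fifth inverts to a fourth.
The quality also flips — perfect stays perfect — giving a perfect fourth.

perfect 4th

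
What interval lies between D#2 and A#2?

perfect fifth

D to A spans five letter names (D-E-F-G-A), so the interval is some kind of fifth.
Counting semitones, D#2→A#2 is 7, which is the perfect fifth.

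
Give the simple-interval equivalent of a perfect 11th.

perfect 4th

Subtracting seven from the interval number removes an octave: 11 − 7 = 4.
Quality carries through unchanged, so the simple form is a perfect fourth.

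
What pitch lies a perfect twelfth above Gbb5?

Dbb7

Counting five letter names plus an octave up from G lands on D.
A perfect twelfth is 19 semitones; 19 semitones up from Gbb5 gives Dbb7.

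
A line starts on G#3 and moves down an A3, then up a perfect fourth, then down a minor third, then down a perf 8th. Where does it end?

An augmented third down from G#3 is Eb3.
Eb3 up a perfect fourth → Ab3 (5 semitones).
A minor third down from Ab3 is F3.
F3 down a perfect octave → F2 (12 semitones).

F2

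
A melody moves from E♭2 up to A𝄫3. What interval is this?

E to A spans four letter names (E-F-G-A), plus an octave — that makes it an eleventh of some quality.
Eb2 to Abb3 spans 16 semitones — one semitone narrower than the perfect eleventh (17) — giving a diminished eleventh.
(Equivalently, a compound diminished fourth: a diminished fourth plus an octave.)

diminished 11th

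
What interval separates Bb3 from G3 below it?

minor third

Descending from Bb3 to G3 is the same interval as ascending G3 to Bb3.
G to B spans three letter names (G-A-B), so the interval is some kind of third.
G3 to Bb3 is 3 semitones, a half step short of the major third (4), so this is minor.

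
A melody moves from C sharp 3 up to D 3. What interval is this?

minor 2nd

C to D spans two letter names (C-D) — that makes it a second of some quality.
At 1 semitone, C#3→D3 falls one short of a major second: minor.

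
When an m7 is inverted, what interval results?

Interval numbers invert to sum to nine: 7 + 2 = 9, so a seventh inverts to a second.
The quality also flips — minor becomes major — giving a major second.

M2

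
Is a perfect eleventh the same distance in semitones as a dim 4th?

No

17 semitones (perfect eleventh) vs 4 semitones (diminished fourth): not equal.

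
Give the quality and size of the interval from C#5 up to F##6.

augmented eleventh

C to F spans four letter names (C-D-E-F), plus an octave — that makes it an eleventh of some quality.
The perfect eleventh is 17 semitones; here we have 18, one semitone wider: augmented.
(Equivalently, a compound augmented fourth: an augmented fourth plus an octave.)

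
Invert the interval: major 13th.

m3

First reduce the compound major thirteenth to its simple form, a major sixth.
The rule of nine gives the new number: 9 − 6 = 3, so a sixth becomes a third.
Quality inverts too: major becomes minor. That makes the inversion a minor third.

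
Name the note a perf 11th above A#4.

Four letters up from A (plus an octave) reaches D.
A perfect eleventh is 17 semitones; 17 semitones up from A#4 gives D#6.

D#6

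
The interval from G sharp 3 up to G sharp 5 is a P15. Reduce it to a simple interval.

Subtracting seven from the interval number removes an octave: 15 − 7 = 8.
Quality carries through unchanged, so the simple form is a perfect octave.

perfect 8th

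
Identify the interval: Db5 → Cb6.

D to C spans seven letter names (D-E-F-G-A-B-C), so the interval is some kind of seventh.
At 10 semitones, Db5→Cb6 falls one short of a major seventh: minor.

m7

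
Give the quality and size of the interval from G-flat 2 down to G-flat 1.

Descending from Gb2 to Gb1 is the same interval as ascending Gb1 to Gb2.
G to G is the same letter name, plus an octave — that makes it an octave of some quality.
Gb1 to Gb2 is 12 semitones, matching the perfect octave exactly, so the quality is perfect.

perfect octave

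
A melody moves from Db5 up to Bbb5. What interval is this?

minor sixth

D to B spans six letter names (D-E-F-G-A-B): a sixth.
A major sixth would be 9 semitones, but Db5 to Bbb5 is 8 — one semitone narrower, making it a minor sixth.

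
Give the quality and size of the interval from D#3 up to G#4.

perfect eleventh

D to G spans four letter names (D-E-F-G), plus an octave — that makes it an eleventh of some quality.
D#3 to G#4 is 17 semitones, matching the perfect eleventh exactly, so the quality is perfect.
(Equivalently, a compound perfect fourth: a perfect fourth plus an octave.)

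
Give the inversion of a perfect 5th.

perfect 4th

Interval numbers invert to sum to nine: 5 + 4 = 9, so a fifth inverts to a fourth.
The quality also flips — perfect stays perfect — giving a perfect fourth.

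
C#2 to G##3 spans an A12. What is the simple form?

Take out an octave (7 from the number): 12 − 7 = 5.
So an augmented twelfth is an octave plus an augmented fifth. The quality is unchanged.

A5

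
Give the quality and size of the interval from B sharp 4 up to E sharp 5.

perfect fourth

B to E spans four letter names (B-C-D-E): a fourth.
B#4 to E#5 is 5 semitones, matching the perfect fourth exactly, so the quality is perfect.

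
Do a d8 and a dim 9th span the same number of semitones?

A diminished octave is 11 semitones but a diminished ninth is 12 semitones — different sizes.

No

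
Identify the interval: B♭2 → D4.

B to D spans three letter names (B-C-D), plus an octave, so the interval is some kind of tenth.
The major tenth spans 16 semitones, and Bb2 to D4 is exactly 16 semitones — so this is a major tenth.
(Equivalently, a compound major third: a major third plus an octave.)

major tenth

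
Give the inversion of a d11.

augmented 5th

First reduce the compound diminished eleventh to its simple form, a diminished fourth.
The rule of nine gives the new number: 9 − 4 = 5, so a fourth becomes a fifth.
Quality inverts too: diminished becomes augmented. That makes the inversion an augmented fifth.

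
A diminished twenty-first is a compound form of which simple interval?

Take out 2 octaves (14 from the number): 21 − 14 = 7.
Quality carries through unchanged, so the simple form is a diminished seventh.

diminished seventh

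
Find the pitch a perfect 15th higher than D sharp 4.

A fifteenth keeps the letter name D, two octaves up from D.
A perfect fifteenth spans 24 semitones, so from D#4 the target pitch is D#6.

D sharp 6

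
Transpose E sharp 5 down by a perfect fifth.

The fifth takes the letter from E down to A.
A perfect fifth spans 7 semitones, so from E#5 the target pitch is A#4.

A sharp 4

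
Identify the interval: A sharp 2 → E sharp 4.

A to E spans five letter names (A-B-C-D-E), plus an octave: a twelfth.
Counting semitones, A#2→E#4 is 19, which is the perfect twelfth.
(Equivalently, a compound perfect fifth: a perfect fifth plus an octave.)

P12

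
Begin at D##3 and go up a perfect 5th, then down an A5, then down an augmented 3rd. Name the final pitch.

Bb2

A perfect fifth up from D##3 is A##3.
A##3 down an augmented fifth → D#3 (8 semitones).
Down an augmented third from D#3: Bb2 (5 semitones down).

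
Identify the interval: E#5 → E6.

diminished octave

E to E is the same letter name, plus an octave, so the interval is some kind of octave.
E#5 to E6 spans 11 semitones — one semitone narrower than the perfect octave (12) — giving a diminished octave.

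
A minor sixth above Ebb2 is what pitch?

Six letter names up from E: C.
Moving 8 semitones up from Ebb2 (the size of a minor sixth) reaches Cbb3.

Cbb3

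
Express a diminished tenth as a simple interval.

diminished third

Each octave removed subtracts seven from the number: 10 − 7 = 3.
Quality carries through unchanged, so the simple form is a diminished third.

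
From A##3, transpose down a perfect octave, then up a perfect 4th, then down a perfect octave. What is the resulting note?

D##2

Down a perfect octave from A##3: A##2 (12 semitones down).
Up a perfect fourth from A##2: D##3 (5 semitones up).
A perfect octave down from D##3 is D##2.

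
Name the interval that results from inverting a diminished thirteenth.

First reduce the compound diminished thirteenth to its simple form, a diminished sixth.
Interval numbers invert to sum to nine: 6 + 3 = 9, so a sixth inverts to a third.
Quality inverts too: diminished becomes augmented. That makes the inversion an augmented third.

augmented 3rd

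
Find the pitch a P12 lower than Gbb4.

Counting five letter names plus an octave down from G lands on C.
A perfect twelfth is 19 semitones; 19 semitones down from Gbb4 gives Cbb3.

Cbb3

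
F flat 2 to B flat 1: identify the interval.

diminished fifth

Descending from Fb2 to Bb1 is the same interval as ascending Bb1 to Fb2.
B to F spans five letter names (B-C-D-E-F) — that makes it a fifth of some quality.
A perfect fifth would be 7 semitones; Bb1 to Fb2 is 6, one semitone narrower, so the interval is diminished.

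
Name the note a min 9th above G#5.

The ninth's letter: G up two letter names plus an octave → A.
Moving 13 semitones up from G#5 (the size of a minor ninth) reaches A6.

A6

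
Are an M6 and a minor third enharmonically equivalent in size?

A major sixth spans 9 semitones; a minor third spans 3 semitones. They differ by 6.

No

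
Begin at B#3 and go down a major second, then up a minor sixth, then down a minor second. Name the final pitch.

E#4

A major second down from B#3 is A#3.
A#3 up a minor sixth → F#4 (8 semitones).
A minor second down from F#4 is E#4.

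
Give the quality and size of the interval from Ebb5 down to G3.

Descending from Ebb5 to G3 is the same interval as ascending G3 to Ebb5.
G to E spans six letter names (G-A-B-C-D-E), plus an octave — that makes it a thirteenth of some quality.
The major thirteenth is 21 semitones; here we have 19, two semitones narrower: diminished.
(Equivalently, a compound diminished sixth: a diminished sixth plus an octave.)

diminished thirteenth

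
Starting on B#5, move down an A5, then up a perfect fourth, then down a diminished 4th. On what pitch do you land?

B#5 down an augmented fifth → E5 (8 semitones).
A perfect fourth up from E5 is A5.
A5 down a diminished fourth → E#5 (4 semitones).

E#5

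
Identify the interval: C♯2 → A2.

minor sixth

C to A spans six letter names (C-D-E-F-G-A) — that makes it a sixth of some quality.
C#2 to A2 is 8 semitones, a half step short of the major sixth (9), so this is minor.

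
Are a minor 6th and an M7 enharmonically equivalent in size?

No

8 semitones (minor sixth) vs 11 semitones (major seventh): not equal.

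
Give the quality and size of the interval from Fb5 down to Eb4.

m9

Descending from Fb5 to Eb4 is the same interval as ascending Eb4 to Fb5.
E to F spans two letter names (E-F), plus an octave — that makes it a ninth of some quality.
Eb4 to Fb5 is 13 semitones, a half step short of the major ninth (14), so this is minor.
(Equivalently, a compound minor second: a minor second plus an octave.)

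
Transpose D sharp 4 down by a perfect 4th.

Counting four letter names down from D lands on A.
A perfect fourth is 5 semitones; 5 semitones down from D#4 gives A#3.

A sharp 3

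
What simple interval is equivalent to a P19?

P5

Subtracting seven from the interval number removes an octave: 19 − 14 = 5.
That makes a perfect nineteenth a compound perfect fifth — 2 octaves plus a perfect fifth.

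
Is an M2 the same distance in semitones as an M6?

A major second is 2 semitones but a major sixth is 9 semitones — different sizes.

No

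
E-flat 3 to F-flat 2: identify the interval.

major seventh

Descending from Eb3 to Fb2 is the same interval as ascending Fb2 to Eb3.
F to E spans seven letter names (F-G-A-B-C-D-E), so the interval is some kind of seventh.
The major seventh spans 11 semitones, and Fb2 to Eb3 is exactly 11 semitones — so this is a major seventh.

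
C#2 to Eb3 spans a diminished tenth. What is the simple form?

diminished third

Subtracting seven from the interval number removes an octave: 10 − 7 = 3.
Quality carries through unchanged, so the simple form is a diminished third.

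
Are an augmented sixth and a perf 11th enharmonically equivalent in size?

No

An augmented sixth is 10 semitones but a perfect eleventh is 17 semitones — different sizes.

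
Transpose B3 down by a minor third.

G#3

The third takes the letter from B down to G.
A minor third spans 3 semitones, so from B3 the target pitch is G#3.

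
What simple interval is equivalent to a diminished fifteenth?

Take out an octave (7 from the number): 15 − 7 = 8.
That makes a diminished fifteenth a compound diminished octave — an octave plus a diminished octave.

diminished 8th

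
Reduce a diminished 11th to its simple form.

Subtracting seven from the interval number removes an octave: 11 − 7 = 4.
So a diminished eleventh is an octave plus a diminished fourth. The quality is unchanged.

diminished fourth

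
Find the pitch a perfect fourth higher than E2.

A2

Counting four letter names up from E lands on A.
Moving 5 semitones up from E2 (the size of a perfect fourth) reaches A2.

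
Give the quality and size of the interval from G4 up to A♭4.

m2

G to A spans two letter names (G-A) — that makes it a second of some quality.
A major second would be 2 semitones, but G4 to Ab4 is 1 — one semitone narrower, making it a minor second.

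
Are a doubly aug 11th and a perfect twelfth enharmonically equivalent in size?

A doubly augmented eleventh = 19 semitones = a perfect twelfth; enharmonically equal.

Yes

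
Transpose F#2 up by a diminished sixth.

The sixth takes the letter from F up to D.
Moving 7 semitones up from F#2 (the size of a diminished sixth) reaches Db3.

Db3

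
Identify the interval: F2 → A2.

major 3rd

F to A spans three letter names (F-G-A), so the interval is some kind of third.
The major third spans 4 semitones, and F2 to A2 is exactly 4 semitones — so this is a major third.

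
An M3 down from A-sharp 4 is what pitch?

F-sharp 4

Counting three letter names down from A lands on F.
Moving 4 semitones down from A#4 (the size of a major third) reaches F#4.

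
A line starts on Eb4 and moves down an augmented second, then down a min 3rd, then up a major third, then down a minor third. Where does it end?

An augmented second down from Eb4 is Dbb4.
A minor third down from Dbb4 is Bbb3.
Bbb3 up a major third → Db4 (4 semitones).
Down a minor third from Db4: Bb3 (3 semitones down).

Bb3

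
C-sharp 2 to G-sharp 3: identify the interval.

perfect twelfth

C to G spans five letter names (C-D-E-F-G), plus an octave, so the interval is some kind of twelfth.
C#2 to G#3 is 19 semitones, matching the perfect twelfth exactly, so the quality is perfect.
(Equivalently, a compound perfect fifth: a perfect fifth plus an octave.)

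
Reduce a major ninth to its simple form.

major 2nd

Subtracting seven from the interval number removes an octave: 9 − 7 = 2.
That makes a major ninth a compound major second — an octave plus a major second.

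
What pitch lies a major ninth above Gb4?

Ab5

The ninth's letter: G up two letter names plus an octave → A.
A major ninth is 14 semitones; 14 semitones up from Gb4 gives Ab5.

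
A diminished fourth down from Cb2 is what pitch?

Four letter names down from C: G.
A diminished fourth spans 4 semitones, so from Cb2 the target pitch is G1.

G1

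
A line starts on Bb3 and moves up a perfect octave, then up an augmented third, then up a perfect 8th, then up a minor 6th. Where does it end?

B6

Up a perfect octave from Bb3: Bb4 (12 semitones up).
Bb4 up an augmented third → D#5 (5 semitones).
A perfect octave up from D#5 is D#6.
D#6 up a minor sixth → B6 (8 semitones).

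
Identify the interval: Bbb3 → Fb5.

perfect twelfth

B to F spans five letter names (B-C-D-E-F), plus an octave, so the interval is some kind of twelfth.
Counting semitones, Bbb3→Fb5 is 19, which is the perfect twelfth.
(Equivalently, a compound perfect fifth: a perfect fifth plus an octave.)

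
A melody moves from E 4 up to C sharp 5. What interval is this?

E to C spans six letter names (E-F-G-A-B-C), so the interval is some kind of sixth.
The major sixth spans 9 semitones, and E4 to C#5 is exactly 9 semitones — so this is a major sixth.

M6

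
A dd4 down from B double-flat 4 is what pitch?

Four letter names down from B: F.
A doubly diminished fourth is 3 semitones; 3 semitones down from Bbb4 gives F#4.

F sharp 4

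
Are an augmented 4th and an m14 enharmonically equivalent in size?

6 semitones (augmented fourth) vs 22 semitones (minor fourteenth): not equal.

No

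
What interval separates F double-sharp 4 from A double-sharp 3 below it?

Descending from F##4 to A##3 is the same interval as ascending A##3 to F##4.
A to F spans six letter names (A-B-C-D-E-F) — that makes it a sixth of some quality.
At 8 semitones, A##3→F##4 falls one short of a major sixth: minor.

m6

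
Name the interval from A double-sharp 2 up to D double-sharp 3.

A to D spans four letter names (A-B-C-D), so the interval is some kind of fourth.
The perfect fourth spans 5 semitones, and A##2 to D##3 is exactly 5 semitones — so this is a perfect fourth.

perfect fourth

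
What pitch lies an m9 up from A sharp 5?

The ninth's letter: A up two letter names plus an octave → B.
A minor ninth is 13 semitones; 13 semitones up from A#5 gives B6.

B 6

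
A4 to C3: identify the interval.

Descending from A4 to C3 is the same interval as ascending C3 to A4.
C to A spans six letter names (C-D-E-F-G-A), plus an octave — that makes it a thirteenth of some quality.
C3 to A4 is 21 semitones, matching the major thirteenth exactly, so the quality is major.
(Equivalently, a compound major sixth: a major sixth plus an octave.)

major thirteenth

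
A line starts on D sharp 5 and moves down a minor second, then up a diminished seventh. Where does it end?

Down a minor second from D#5: C##5 (1 semitone down).
A diminished seventh up from C##5 is B5.

B 5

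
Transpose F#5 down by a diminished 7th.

Seven letter names down from F: G.
A diminished seventh is 9 semitones; 9 semitones down from F#5 gives G##4.

G##4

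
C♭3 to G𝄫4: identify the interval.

C to G spans five letter names (C-D-E-F-G), plus an octave — that makes it a twelfth of some quality.
The perfect twelfth is 19 semitones; here we have 18, one semitone narrower: diminished.
(Equivalently, a compound diminished fifth: a diminished fifth plus an octave.)

diminished twelfth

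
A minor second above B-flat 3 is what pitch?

Two letter names up from B: C.
A minor second is 1 semitone; 1 semitone up from Bb3 gives Cb4.

C-flat 4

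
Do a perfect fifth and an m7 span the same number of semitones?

A perfect fifth spans 7 semitones; a minor seventh spans 10 semitones. They differ by 3.

No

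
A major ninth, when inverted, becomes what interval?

m7

First reduce the compound major ninth to its simple form, a major second.
Inverted interval numbers add to nine, so a second pairs with a seventh (2 + 7 = 9).
The quality also flips — major becomes minor — giving a minor seventh.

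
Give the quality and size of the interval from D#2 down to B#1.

minor third

Descending from D#2 to B#1 is the same interval as ascending B#1 to D#2.
B to D spans three letter names (B-C-D), so the interval is some kind of third.
B#1 to D#2 is 3 semitones, a half step short of the major third (4), so this is minor.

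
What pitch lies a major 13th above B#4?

Counting six letter names plus an octave up from B lands on G.
A major thirteenth spans 21 semitones, so from B#4 the target pitch is G##6.

G##6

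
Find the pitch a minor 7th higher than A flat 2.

G flat 3

Seven letter names up from A: G.
A minor seventh spans 10 semitones, so from Ab2 the target pitch is Gb3.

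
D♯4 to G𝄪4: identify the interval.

D to G spans four letter names (D-E-F-G): a fourth.
The perfect fourth is 5 semitones; here we have 6, one semitone wider: augmented.

augmented fourth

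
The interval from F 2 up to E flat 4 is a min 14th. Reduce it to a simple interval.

minor seventh

Subtracting seven from the interval number removes an octave: 14 − 7 = 7.
Quality carries through unchanged, so the simple form is a minor seventh.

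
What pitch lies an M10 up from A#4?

The tenth's letter: A up three letter names plus an octave → C.
A major tenth spans 16 semitones, so from A#4 the target pitch is C##6.

C##6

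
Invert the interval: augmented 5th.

diminished 4th

The rule of nine gives the new number: 9 − 5 = 4, so a fifth becomes a fourth.
Quality inverts too: augmented becomes diminished. That makes the inversion a diminished fourth.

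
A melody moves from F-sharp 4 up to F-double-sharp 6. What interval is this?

A15

F to F is the same letter name, plus 2 octaves, so the interval is some kind of fifteenth.
The perfect fifteenth is 24 semitones; here we have 25, one semitone wider: augmented.
(Equivalently, a compound augmented octave: an augmented octave plus an octave.)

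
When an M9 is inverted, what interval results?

m7

First reduce the compound major ninth to its simple form, a major second.
Interval numbers invert to sum to nine: 2 + 7 = 9, so a second inverts to a seventh.
And major becomes minor under inversion, so we get a minor seventh.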